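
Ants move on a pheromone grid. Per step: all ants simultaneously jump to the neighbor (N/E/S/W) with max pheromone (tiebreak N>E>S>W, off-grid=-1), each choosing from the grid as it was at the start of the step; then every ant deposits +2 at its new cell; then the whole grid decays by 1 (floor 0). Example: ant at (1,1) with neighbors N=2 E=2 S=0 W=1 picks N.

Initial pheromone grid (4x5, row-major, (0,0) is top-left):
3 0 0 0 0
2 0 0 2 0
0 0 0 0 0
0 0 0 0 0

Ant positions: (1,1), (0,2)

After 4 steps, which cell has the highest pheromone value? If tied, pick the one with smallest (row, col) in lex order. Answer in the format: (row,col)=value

Answer: (0,0)=3

Derivation:
Step 1: ant0:(1,1)->W->(1,0) | ant1:(0,2)->E->(0,3)
  grid max=3 at (1,0)
Step 2: ant0:(1,0)->N->(0,0) | ant1:(0,3)->S->(1,3)
  grid max=3 at (0,0)
Step 3: ant0:(0,0)->S->(1,0) | ant1:(1,3)->N->(0,3)
  grid max=3 at (1,0)
Step 4: ant0:(1,0)->N->(0,0) | ant1:(0,3)->S->(1,3)
  grid max=3 at (0,0)
Final grid:
  3 0 0 0 0
  2 0 0 2 0
  0 0 0 0 0
  0 0 0 0 0
Max pheromone 3 at (0,0)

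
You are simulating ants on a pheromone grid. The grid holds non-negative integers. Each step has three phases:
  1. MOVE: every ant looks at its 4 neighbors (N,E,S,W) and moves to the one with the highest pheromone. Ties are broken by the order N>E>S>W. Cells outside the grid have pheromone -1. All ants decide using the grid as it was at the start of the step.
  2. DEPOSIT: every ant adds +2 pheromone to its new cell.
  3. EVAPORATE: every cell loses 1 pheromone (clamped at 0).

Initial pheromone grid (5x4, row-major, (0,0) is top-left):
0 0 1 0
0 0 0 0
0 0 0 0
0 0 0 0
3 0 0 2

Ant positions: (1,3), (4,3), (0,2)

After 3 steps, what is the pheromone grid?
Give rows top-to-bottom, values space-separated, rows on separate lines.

After step 1: ants at (0,3),(3,3),(0,3)
  0 0 0 3
  0 0 0 0
  0 0 0 0
  0 0 0 1
  2 0 0 1
After step 2: ants at (1,3),(4,3),(1,3)
  0 0 0 2
  0 0 0 3
  0 0 0 0
  0 0 0 0
  1 0 0 2
After step 3: ants at (0,3),(3,3),(0,3)
  0 0 0 5
  0 0 0 2
  0 0 0 0
  0 0 0 1
  0 0 0 1

0 0 0 5
0 0 0 2
0 0 0 0
0 0 0 1
0 0 0 1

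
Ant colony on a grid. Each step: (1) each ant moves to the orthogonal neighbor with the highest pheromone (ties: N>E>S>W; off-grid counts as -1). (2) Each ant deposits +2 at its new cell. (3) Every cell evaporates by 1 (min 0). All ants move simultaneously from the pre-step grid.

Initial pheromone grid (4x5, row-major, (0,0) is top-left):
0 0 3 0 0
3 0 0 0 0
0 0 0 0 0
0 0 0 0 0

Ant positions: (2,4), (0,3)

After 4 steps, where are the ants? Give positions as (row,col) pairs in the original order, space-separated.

Step 1: ant0:(2,4)->N->(1,4) | ant1:(0,3)->W->(0,2)
  grid max=4 at (0,2)
Step 2: ant0:(1,4)->N->(0,4) | ant1:(0,2)->E->(0,3)
  grid max=3 at (0,2)
Step 3: ant0:(0,4)->W->(0,3) | ant1:(0,3)->W->(0,2)
  grid max=4 at (0,2)
Step 4: ant0:(0,3)->W->(0,2) | ant1:(0,2)->E->(0,3)
  grid max=5 at (0,2)

(0,2) (0,3)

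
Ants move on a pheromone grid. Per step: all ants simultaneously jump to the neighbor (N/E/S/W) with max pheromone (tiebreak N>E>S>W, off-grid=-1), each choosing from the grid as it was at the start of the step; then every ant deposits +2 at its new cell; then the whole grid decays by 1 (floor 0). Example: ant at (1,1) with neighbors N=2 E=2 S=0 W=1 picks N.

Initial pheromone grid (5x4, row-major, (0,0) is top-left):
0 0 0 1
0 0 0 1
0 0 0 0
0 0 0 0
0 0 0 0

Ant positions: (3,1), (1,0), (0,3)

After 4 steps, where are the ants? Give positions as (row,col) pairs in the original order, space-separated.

Step 1: ant0:(3,1)->N->(2,1) | ant1:(1,0)->N->(0,0) | ant2:(0,3)->S->(1,3)
  grid max=2 at (1,3)
Step 2: ant0:(2,1)->N->(1,1) | ant1:(0,0)->E->(0,1) | ant2:(1,3)->N->(0,3)
  grid max=1 at (0,1)
Step 3: ant0:(1,1)->N->(0,1) | ant1:(0,1)->S->(1,1) | ant2:(0,3)->S->(1,3)
  grid max=2 at (0,1)
Step 4: ant0:(0,1)->S->(1,1) | ant1:(1,1)->N->(0,1) | ant2:(1,3)->N->(0,3)
  grid max=3 at (0,1)

(1,1) (0,1) (0,3)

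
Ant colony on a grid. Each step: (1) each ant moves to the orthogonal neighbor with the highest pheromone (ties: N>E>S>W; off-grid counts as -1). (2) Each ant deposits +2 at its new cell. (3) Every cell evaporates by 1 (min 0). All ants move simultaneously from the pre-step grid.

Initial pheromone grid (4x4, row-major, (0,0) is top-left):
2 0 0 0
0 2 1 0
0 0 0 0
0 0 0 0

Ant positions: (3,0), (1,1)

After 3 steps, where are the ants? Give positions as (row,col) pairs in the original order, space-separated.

Step 1: ant0:(3,0)->N->(2,0) | ant1:(1,1)->E->(1,2)
  grid max=2 at (1,2)
Step 2: ant0:(2,0)->N->(1,0) | ant1:(1,2)->W->(1,1)
  grid max=2 at (1,1)
Step 3: ant0:(1,0)->E->(1,1) | ant1:(1,1)->E->(1,2)
  grid max=3 at (1,1)

(1,1) (1,2)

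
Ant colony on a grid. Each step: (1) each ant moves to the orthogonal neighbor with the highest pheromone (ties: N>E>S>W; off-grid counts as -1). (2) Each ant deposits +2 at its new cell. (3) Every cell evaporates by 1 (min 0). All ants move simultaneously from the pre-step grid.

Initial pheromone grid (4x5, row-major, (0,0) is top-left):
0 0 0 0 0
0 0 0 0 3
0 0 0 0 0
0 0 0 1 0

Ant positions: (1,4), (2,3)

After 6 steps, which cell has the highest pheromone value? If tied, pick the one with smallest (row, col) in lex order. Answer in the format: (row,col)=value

Answer: (1,4)=3

Derivation:
Step 1: ant0:(1,4)->N->(0,4) | ant1:(2,3)->S->(3,3)
  grid max=2 at (1,4)
Step 2: ant0:(0,4)->S->(1,4) | ant1:(3,3)->N->(2,3)
  grid max=3 at (1,4)
Step 3: ant0:(1,4)->N->(0,4) | ant1:(2,3)->S->(3,3)
  grid max=2 at (1,4)
Step 4: ant0:(0,4)->S->(1,4) | ant1:(3,3)->N->(2,3)
  grid max=3 at (1,4)
Step 5: ant0:(1,4)->N->(0,4) | ant1:(2,3)->S->(3,3)
  grid max=2 at (1,4)
Step 6: ant0:(0,4)->S->(1,4) | ant1:(3,3)->N->(2,3)
  grid max=3 at (1,4)
Final grid:
  0 0 0 0 0
  0 0 0 0 3
  0 0 0 1 0
  0 0 0 1 0
Max pheromone 3 at (1,4)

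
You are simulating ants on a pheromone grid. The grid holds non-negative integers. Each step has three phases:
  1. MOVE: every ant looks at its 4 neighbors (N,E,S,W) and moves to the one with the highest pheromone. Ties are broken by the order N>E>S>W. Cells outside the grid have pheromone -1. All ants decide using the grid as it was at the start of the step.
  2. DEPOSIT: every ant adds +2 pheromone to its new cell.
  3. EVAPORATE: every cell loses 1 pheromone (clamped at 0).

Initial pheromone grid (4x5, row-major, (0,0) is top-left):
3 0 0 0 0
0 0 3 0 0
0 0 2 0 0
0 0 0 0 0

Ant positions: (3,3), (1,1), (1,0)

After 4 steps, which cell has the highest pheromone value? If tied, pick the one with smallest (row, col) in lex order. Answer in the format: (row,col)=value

Answer: (2,2)=6

Derivation:
Step 1: ant0:(3,3)->N->(2,3) | ant1:(1,1)->E->(1,2) | ant2:(1,0)->N->(0,0)
  grid max=4 at (0,0)
Step 2: ant0:(2,3)->W->(2,2) | ant1:(1,2)->S->(2,2) | ant2:(0,0)->E->(0,1)
  grid max=4 at (2,2)
Step 3: ant0:(2,2)->N->(1,2) | ant1:(2,2)->N->(1,2) | ant2:(0,1)->W->(0,0)
  grid max=6 at (1,2)
Step 4: ant0:(1,2)->S->(2,2) | ant1:(1,2)->S->(2,2) | ant2:(0,0)->E->(0,1)
  grid max=6 at (2,2)
Final grid:
  3 1 0 0 0
  0 0 5 0 0
  0 0 6 0 0
  0 0 0 0 0
Max pheromone 6 at (2,2)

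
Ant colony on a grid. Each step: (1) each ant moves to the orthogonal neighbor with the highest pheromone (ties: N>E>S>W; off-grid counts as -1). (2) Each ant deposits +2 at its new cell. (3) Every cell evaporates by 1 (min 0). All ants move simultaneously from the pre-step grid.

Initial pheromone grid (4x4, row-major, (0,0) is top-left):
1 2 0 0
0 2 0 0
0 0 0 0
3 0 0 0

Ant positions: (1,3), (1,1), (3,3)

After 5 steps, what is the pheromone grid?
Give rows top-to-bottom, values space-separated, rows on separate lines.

After step 1: ants at (0,3),(0,1),(2,3)
  0 3 0 1
  0 1 0 0
  0 0 0 1
  2 0 0 0
After step 2: ants at (1,3),(1,1),(1,3)
  0 2 0 0
  0 2 0 3
  0 0 0 0
  1 0 0 0
After step 3: ants at (0,3),(0,1),(0,3)
  0 3 0 3
  0 1 0 2
  0 0 0 0
  0 0 0 0
After step 4: ants at (1,3),(1,1),(1,3)
  0 2 0 2
  0 2 0 5
  0 0 0 0
  0 0 0 0
After step 5: ants at (0,3),(0,1),(0,3)
  0 3 0 5
  0 1 0 4
  0 0 0 0
  0 0 0 0

0 3 0 5
0 1 0 4
0 0 0 0
0 0 0 0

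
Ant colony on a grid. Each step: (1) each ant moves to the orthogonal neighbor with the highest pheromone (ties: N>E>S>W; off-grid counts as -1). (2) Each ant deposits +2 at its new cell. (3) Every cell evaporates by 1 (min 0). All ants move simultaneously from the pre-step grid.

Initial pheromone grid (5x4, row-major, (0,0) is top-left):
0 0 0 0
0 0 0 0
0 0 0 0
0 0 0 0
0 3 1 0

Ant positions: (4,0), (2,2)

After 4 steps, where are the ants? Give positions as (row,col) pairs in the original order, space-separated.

Step 1: ant0:(4,0)->E->(4,1) | ant1:(2,2)->N->(1,2)
  grid max=4 at (4,1)
Step 2: ant0:(4,1)->N->(3,1) | ant1:(1,2)->N->(0,2)
  grid max=3 at (4,1)
Step 3: ant0:(3,1)->S->(4,1) | ant1:(0,2)->E->(0,3)
  grid max=4 at (4,1)
Step 4: ant0:(4,1)->N->(3,1) | ant1:(0,3)->S->(1,3)
  grid max=3 at (4,1)

(3,1) (1,3)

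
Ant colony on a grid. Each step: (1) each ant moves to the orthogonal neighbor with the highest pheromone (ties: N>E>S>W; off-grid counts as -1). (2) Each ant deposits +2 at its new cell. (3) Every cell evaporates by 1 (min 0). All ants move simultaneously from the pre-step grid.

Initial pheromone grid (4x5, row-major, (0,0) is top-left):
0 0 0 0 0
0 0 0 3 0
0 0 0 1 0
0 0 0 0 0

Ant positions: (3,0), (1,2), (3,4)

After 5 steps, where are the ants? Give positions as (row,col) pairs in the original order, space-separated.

Step 1: ant0:(3,0)->N->(2,0) | ant1:(1,2)->E->(1,3) | ant2:(3,4)->N->(2,4)
  grid max=4 at (1,3)
Step 2: ant0:(2,0)->N->(1,0) | ant1:(1,3)->N->(0,3) | ant2:(2,4)->N->(1,4)
  grid max=3 at (1,3)
Step 3: ant0:(1,0)->N->(0,0) | ant1:(0,3)->S->(1,3) | ant2:(1,4)->W->(1,3)
  grid max=6 at (1,3)
Step 4: ant0:(0,0)->E->(0,1) | ant1:(1,3)->N->(0,3) | ant2:(1,3)->N->(0,3)
  grid max=5 at (1,3)
Step 5: ant0:(0,1)->E->(0,2) | ant1:(0,3)->S->(1,3) | ant2:(0,3)->S->(1,3)
  grid max=8 at (1,3)

(0,2) (1,3) (1,3)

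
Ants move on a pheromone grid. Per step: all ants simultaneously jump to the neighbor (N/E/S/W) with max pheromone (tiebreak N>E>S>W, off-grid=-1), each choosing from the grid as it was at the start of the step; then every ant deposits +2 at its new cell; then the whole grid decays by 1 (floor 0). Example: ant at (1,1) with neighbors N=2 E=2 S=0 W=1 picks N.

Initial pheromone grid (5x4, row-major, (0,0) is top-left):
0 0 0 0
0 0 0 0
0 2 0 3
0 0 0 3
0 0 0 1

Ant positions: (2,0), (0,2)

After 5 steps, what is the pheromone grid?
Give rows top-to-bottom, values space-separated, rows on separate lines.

After step 1: ants at (2,1),(0,3)
  0 0 0 1
  0 0 0 0
  0 3 0 2
  0 0 0 2
  0 0 0 0
After step 2: ants at (1,1),(1,3)
  0 0 0 0
  0 1 0 1
  0 2 0 1
  0 0 0 1
  0 0 0 0
After step 3: ants at (2,1),(2,3)
  0 0 0 0
  0 0 0 0
  0 3 0 2
  0 0 0 0
  0 0 0 0
After step 4: ants at (1,1),(1,3)
  0 0 0 0
  0 1 0 1
  0 2 0 1
  0 0 0 0
  0 0 0 0
After step 5: ants at (2,1),(2,3)
  0 0 0 0
  0 0 0 0
  0 3 0 2
  0 0 0 0
  0 0 0 0

0 0 0 0
0 0 0 0
0 3 0 2
0 0 0 0
0 0 0 0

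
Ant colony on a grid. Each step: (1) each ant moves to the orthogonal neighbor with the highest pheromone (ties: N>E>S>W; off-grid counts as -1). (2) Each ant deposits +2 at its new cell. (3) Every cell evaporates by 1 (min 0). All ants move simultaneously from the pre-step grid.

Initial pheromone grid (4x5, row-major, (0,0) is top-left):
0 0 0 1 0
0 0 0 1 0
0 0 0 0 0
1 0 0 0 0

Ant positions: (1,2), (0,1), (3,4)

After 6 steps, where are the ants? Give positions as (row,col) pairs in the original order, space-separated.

Step 1: ant0:(1,2)->E->(1,3) | ant1:(0,1)->E->(0,2) | ant2:(3,4)->N->(2,4)
  grid max=2 at (1,3)
Step 2: ant0:(1,3)->N->(0,3) | ant1:(0,2)->E->(0,3) | ant2:(2,4)->N->(1,4)
  grid max=3 at (0,3)
Step 3: ant0:(0,3)->S->(1,3) | ant1:(0,3)->S->(1,3) | ant2:(1,4)->W->(1,3)
  grid max=6 at (1,3)
Step 4: ant0:(1,3)->N->(0,3) | ant1:(1,3)->N->(0,3) | ant2:(1,3)->N->(0,3)
  grid max=7 at (0,3)
Step 5: ant0:(0,3)->S->(1,3) | ant1:(0,3)->S->(1,3) | ant2:(0,3)->S->(1,3)
  grid max=10 at (1,3)
Step 6: ant0:(1,3)->N->(0,3) | ant1:(1,3)->N->(0,3) | ant2:(1,3)->N->(0,3)
  grid max=11 at (0,3)

(0,3) (0,3) (0,3)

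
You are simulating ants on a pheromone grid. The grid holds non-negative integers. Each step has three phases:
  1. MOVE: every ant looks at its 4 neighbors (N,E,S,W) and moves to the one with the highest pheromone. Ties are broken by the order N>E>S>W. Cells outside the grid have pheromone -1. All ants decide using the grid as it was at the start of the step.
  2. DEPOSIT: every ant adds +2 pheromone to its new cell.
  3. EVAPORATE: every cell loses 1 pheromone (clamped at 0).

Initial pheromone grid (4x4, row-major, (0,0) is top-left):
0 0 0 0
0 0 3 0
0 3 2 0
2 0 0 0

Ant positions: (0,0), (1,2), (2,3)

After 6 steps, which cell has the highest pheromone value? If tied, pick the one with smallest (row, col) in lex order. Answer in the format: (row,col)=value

Answer: (1,2)=13

Derivation:
Step 1: ant0:(0,0)->E->(0,1) | ant1:(1,2)->S->(2,2) | ant2:(2,3)->W->(2,2)
  grid max=5 at (2,2)
Step 2: ant0:(0,1)->E->(0,2) | ant1:(2,2)->N->(1,2) | ant2:(2,2)->N->(1,2)
  grid max=5 at (1,2)
Step 3: ant0:(0,2)->S->(1,2) | ant1:(1,2)->S->(2,2) | ant2:(1,2)->S->(2,2)
  grid max=7 at (2,2)
Step 4: ant0:(1,2)->S->(2,2) | ant1:(2,2)->N->(1,2) | ant2:(2,2)->N->(1,2)
  grid max=9 at (1,2)
Step 5: ant0:(2,2)->N->(1,2) | ant1:(1,2)->S->(2,2) | ant2:(1,2)->S->(2,2)
  grid max=11 at (2,2)
Step 6: ant0:(1,2)->S->(2,2) | ant1:(2,2)->N->(1,2) | ant2:(2,2)->N->(1,2)
  grid max=13 at (1,2)
Final grid:
  0 0 0 0
  0 0 13 0
  0 0 12 0
  0 0 0 0
Max pheromone 13 at (1,2)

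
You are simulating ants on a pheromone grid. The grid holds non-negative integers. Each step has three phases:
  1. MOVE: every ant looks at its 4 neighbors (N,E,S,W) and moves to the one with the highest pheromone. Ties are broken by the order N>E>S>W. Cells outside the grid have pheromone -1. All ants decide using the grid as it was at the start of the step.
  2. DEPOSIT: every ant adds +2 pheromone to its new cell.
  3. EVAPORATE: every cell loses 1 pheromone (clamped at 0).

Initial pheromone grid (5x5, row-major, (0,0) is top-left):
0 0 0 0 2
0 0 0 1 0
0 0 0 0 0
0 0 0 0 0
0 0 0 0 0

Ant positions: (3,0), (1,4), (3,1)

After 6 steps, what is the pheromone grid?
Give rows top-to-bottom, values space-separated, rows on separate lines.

After step 1: ants at (2,0),(0,4),(2,1)
  0 0 0 0 3
  0 0 0 0 0
  1 1 0 0 0
  0 0 0 0 0
  0 0 0 0 0
After step 2: ants at (2,1),(1,4),(2,0)
  0 0 0 0 2
  0 0 0 0 1
  2 2 0 0 0
  0 0 0 0 0
  0 0 0 0 0
After step 3: ants at (2,0),(0,4),(2,1)
  0 0 0 0 3
  0 0 0 0 0
  3 3 0 0 0
  0 0 0 0 0
  0 0 0 0 0
After step 4: ants at (2,1),(1,4),(2,0)
  0 0 0 0 2
  0 0 0 0 1
  4 4 0 0 0
  0 0 0 0 0
  0 0 0 0 0
After step 5: ants at (2,0),(0,4),(2,1)
  0 0 0 0 3
  0 0 0 0 0
  5 5 0 0 0
  0 0 0 0 0
  0 0 0 0 0
After step 6: ants at (2,1),(1,4),(2,0)
  0 0 0 0 2
  0 0 0 0 1
  6 6 0 0 0
  0 0 0 0 0
  0 0 0 0 0

0 0 0 0 2
0 0 0 0 1
6 6 0 0 0
0 0 0 0 0
0 0 0 0 0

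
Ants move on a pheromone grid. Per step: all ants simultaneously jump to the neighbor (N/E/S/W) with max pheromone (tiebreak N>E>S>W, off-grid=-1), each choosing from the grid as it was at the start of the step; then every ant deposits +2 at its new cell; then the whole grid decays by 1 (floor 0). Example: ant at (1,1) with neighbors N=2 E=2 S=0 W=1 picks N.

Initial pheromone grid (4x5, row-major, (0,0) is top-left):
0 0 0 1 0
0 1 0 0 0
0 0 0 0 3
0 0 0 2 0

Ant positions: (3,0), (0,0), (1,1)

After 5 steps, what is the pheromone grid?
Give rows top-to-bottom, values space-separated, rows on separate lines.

After step 1: ants at (2,0),(0,1),(0,1)
  0 3 0 0 0
  0 0 0 0 0
  1 0 0 0 2
  0 0 0 1 0
After step 2: ants at (1,0),(0,2),(0,2)
  0 2 3 0 0
  1 0 0 0 0
  0 0 0 0 1
  0 0 0 0 0
After step 3: ants at (0,0),(0,1),(0,1)
  1 5 2 0 0
  0 0 0 0 0
  0 0 0 0 0
  0 0 0 0 0
After step 4: ants at (0,1),(0,2),(0,2)
  0 6 5 0 0
  0 0 0 0 0
  0 0 0 0 0
  0 0 0 0 0
After step 5: ants at (0,2),(0,1),(0,1)
  0 9 6 0 0
  0 0 0 0 0
  0 0 0 0 0
  0 0 0 0 0

0 9 6 0 0
0 0 0 0 0
0 0 0 0 0
0 0 0 0 0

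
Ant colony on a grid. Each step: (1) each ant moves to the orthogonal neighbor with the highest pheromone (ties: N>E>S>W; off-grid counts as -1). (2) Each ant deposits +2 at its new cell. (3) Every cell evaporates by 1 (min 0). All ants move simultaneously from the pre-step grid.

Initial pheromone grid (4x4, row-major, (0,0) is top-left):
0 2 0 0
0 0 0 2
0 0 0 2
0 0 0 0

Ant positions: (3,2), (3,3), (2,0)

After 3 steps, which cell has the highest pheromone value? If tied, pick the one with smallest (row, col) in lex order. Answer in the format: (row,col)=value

Step 1: ant0:(3,2)->N->(2,2) | ant1:(3,3)->N->(2,3) | ant2:(2,0)->N->(1,0)
  grid max=3 at (2,3)
Step 2: ant0:(2,2)->E->(2,3) | ant1:(2,3)->N->(1,3) | ant2:(1,0)->N->(0,0)
  grid max=4 at (2,3)
Step 3: ant0:(2,3)->N->(1,3) | ant1:(1,3)->S->(2,3) | ant2:(0,0)->E->(0,1)
  grid max=5 at (2,3)
Final grid:
  0 1 0 0
  0 0 0 3
  0 0 0 5
  0 0 0 0
Max pheromone 5 at (2,3)

Answer: (2,3)=5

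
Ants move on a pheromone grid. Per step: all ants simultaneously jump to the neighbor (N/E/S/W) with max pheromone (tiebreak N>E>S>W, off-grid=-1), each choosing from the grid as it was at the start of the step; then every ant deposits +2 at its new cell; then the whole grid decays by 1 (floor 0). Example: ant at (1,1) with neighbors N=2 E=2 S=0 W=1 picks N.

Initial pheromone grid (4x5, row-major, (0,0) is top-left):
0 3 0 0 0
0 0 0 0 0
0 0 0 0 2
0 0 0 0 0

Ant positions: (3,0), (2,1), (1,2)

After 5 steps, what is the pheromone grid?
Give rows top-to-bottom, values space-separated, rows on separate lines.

After step 1: ants at (2,0),(1,1),(0,2)
  0 2 1 0 0
  0 1 0 0 0
  1 0 0 0 1
  0 0 0 0 0
After step 2: ants at (1,0),(0,1),(0,1)
  0 5 0 0 0
  1 0 0 0 0
  0 0 0 0 0
  0 0 0 0 0
After step 3: ants at (0,0),(0,2),(0,2)
  1 4 3 0 0
  0 0 0 0 0
  0 0 0 0 0
  0 0 0 0 0
After step 4: ants at (0,1),(0,1),(0,1)
  0 9 2 0 0
  0 0 0 0 0
  0 0 0 0 0
  0 0 0 0 0
After step 5: ants at (0,2),(0,2),(0,2)
  0 8 7 0 0
  0 0 0 0 0
  0 0 0 0 0
  0 0 0 0 0

0 8 7 0 0
0 0 0 0 0
0 0 0 0 0
0 0 0 0 0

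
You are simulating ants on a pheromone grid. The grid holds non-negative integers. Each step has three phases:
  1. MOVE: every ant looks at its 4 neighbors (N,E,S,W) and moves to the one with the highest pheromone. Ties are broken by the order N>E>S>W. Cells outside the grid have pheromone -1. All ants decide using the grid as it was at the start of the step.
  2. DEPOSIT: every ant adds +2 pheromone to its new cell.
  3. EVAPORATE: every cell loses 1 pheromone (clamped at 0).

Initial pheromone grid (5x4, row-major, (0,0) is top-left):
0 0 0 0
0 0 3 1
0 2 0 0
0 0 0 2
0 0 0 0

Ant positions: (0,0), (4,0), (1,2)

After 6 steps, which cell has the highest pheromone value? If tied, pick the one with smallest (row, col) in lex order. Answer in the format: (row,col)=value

Step 1: ant0:(0,0)->E->(0,1) | ant1:(4,0)->N->(3,0) | ant2:(1,2)->E->(1,3)
  grid max=2 at (1,2)
Step 2: ant0:(0,1)->E->(0,2) | ant1:(3,0)->N->(2,0) | ant2:(1,3)->W->(1,2)
  grid max=3 at (1,2)
Step 3: ant0:(0,2)->S->(1,2) | ant1:(2,0)->N->(1,0) | ant2:(1,2)->N->(0,2)
  grid max=4 at (1,2)
Step 4: ant0:(1,2)->N->(0,2) | ant1:(1,0)->N->(0,0) | ant2:(0,2)->S->(1,2)
  grid max=5 at (1,2)
Step 5: ant0:(0,2)->S->(1,2) | ant1:(0,0)->E->(0,1) | ant2:(1,2)->N->(0,2)
  grid max=6 at (1,2)
Step 6: ant0:(1,2)->N->(0,2) | ant1:(0,1)->E->(0,2) | ant2:(0,2)->S->(1,2)
  grid max=7 at (0,2)
Final grid:
  0 0 7 0
  0 0 7 0
  0 0 0 0
  0 0 0 0
  0 0 0 0
Max pheromone 7 at (0,2)

Answer: (0,2)=7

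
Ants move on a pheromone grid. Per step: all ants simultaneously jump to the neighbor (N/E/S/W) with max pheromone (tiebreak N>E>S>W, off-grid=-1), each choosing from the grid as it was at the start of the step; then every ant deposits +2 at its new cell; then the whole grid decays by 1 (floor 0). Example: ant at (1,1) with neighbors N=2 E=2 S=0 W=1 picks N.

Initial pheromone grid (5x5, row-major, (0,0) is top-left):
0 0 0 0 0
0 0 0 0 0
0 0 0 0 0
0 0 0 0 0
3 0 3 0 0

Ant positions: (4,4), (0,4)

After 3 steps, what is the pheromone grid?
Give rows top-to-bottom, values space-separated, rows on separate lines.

After step 1: ants at (3,4),(1,4)
  0 0 0 0 0
  0 0 0 0 1
  0 0 0 0 0
  0 0 0 0 1
  2 0 2 0 0
After step 2: ants at (2,4),(0,4)
  0 0 0 0 1
  0 0 0 0 0
  0 0 0 0 1
  0 0 0 0 0
  1 0 1 0 0
After step 3: ants at (1,4),(1,4)
  0 0 0 0 0
  0 0 0 0 3
  0 0 0 0 0
  0 0 0 0 0
  0 0 0 0 0

0 0 0 0 0
0 0 0 0 3
0 0 0 0 0
0 0 0 0 0
0 0 0 0 0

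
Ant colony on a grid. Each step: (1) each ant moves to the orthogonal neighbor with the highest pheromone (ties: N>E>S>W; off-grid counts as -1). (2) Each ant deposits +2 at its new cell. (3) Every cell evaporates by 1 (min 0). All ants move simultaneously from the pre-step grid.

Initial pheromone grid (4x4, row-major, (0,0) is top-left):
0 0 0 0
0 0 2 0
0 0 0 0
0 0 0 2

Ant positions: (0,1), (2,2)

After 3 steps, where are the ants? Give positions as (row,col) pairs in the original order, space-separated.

Step 1: ant0:(0,1)->E->(0,2) | ant1:(2,2)->N->(1,2)
  grid max=3 at (1,2)
Step 2: ant0:(0,2)->S->(1,2) | ant1:(1,2)->N->(0,2)
  grid max=4 at (1,2)
Step 3: ant0:(1,2)->N->(0,2) | ant1:(0,2)->S->(1,2)
  grid max=5 at (1,2)

(0,2) (1,2)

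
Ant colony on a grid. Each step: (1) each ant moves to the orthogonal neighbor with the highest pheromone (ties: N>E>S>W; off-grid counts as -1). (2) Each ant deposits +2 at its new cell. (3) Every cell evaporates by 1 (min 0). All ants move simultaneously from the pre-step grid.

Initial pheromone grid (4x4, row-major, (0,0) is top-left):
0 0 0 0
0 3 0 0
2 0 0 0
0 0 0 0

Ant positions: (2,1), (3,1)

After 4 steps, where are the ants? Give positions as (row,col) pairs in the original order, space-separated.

Step 1: ant0:(2,1)->N->(1,1) | ant1:(3,1)->N->(2,1)
  grid max=4 at (1,1)
Step 2: ant0:(1,1)->S->(2,1) | ant1:(2,1)->N->(1,1)
  grid max=5 at (1,1)
Step 3: ant0:(2,1)->N->(1,1) | ant1:(1,1)->S->(2,1)
  grid max=6 at (1,1)
Step 4: ant0:(1,1)->S->(2,1) | ant1:(2,1)->N->(1,1)
  grid max=7 at (1,1)

(2,1) (1,1)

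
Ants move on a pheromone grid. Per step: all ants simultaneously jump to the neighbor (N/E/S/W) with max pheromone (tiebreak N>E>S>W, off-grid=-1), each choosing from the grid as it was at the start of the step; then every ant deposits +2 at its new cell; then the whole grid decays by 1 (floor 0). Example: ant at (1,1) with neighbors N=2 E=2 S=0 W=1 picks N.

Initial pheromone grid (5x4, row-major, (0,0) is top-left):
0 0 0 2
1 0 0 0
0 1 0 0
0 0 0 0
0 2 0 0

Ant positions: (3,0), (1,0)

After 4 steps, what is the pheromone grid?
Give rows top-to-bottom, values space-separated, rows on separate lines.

After step 1: ants at (2,0),(0,0)
  1 0 0 1
  0 0 0 0
  1 0 0 0
  0 0 0 0
  0 1 0 0
After step 2: ants at (1,0),(0,1)
  0 1 0 0
  1 0 0 0
  0 0 0 0
  0 0 0 0
  0 0 0 0
After step 3: ants at (0,0),(0,2)
  1 0 1 0
  0 0 0 0
  0 0 0 0
  0 0 0 0
  0 0 0 0
After step 4: ants at (0,1),(0,3)
  0 1 0 1
  0 0 0 0
  0 0 0 0
  0 0 0 0
  0 0 0 0

0 1 0 1
0 0 0 0
0 0 0 0
0 0 0 0
0 0 0 0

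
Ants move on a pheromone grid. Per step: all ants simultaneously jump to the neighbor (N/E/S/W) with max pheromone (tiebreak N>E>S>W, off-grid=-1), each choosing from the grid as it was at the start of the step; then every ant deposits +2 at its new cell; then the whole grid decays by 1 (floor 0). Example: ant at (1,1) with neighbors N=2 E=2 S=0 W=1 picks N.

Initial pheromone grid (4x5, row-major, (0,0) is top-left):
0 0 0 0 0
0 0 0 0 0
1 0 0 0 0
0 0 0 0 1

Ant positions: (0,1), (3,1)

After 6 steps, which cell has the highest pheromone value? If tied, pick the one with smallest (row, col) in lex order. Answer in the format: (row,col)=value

Answer: (0,3)=2

Derivation:
Step 1: ant0:(0,1)->E->(0,2) | ant1:(3,1)->N->(2,1)
  grid max=1 at (0,2)
Step 2: ant0:(0,2)->E->(0,3) | ant1:(2,1)->N->(1,1)
  grid max=1 at (0,3)
Step 3: ant0:(0,3)->E->(0,4) | ant1:(1,1)->N->(0,1)
  grid max=1 at (0,1)
Step 4: ant0:(0,4)->S->(1,4) | ant1:(0,1)->E->(0,2)
  grid max=1 at (0,2)
Step 5: ant0:(1,4)->N->(0,4) | ant1:(0,2)->E->(0,3)
  grid max=1 at (0,3)
Step 6: ant0:(0,4)->W->(0,3) | ant1:(0,3)->E->(0,4)
  grid max=2 at (0,3)
Final grid:
  0 0 0 2 2
  0 0 0 0 0
  0 0 0 0 0
  0 0 0 0 0
Max pheromone 2 at (0,3)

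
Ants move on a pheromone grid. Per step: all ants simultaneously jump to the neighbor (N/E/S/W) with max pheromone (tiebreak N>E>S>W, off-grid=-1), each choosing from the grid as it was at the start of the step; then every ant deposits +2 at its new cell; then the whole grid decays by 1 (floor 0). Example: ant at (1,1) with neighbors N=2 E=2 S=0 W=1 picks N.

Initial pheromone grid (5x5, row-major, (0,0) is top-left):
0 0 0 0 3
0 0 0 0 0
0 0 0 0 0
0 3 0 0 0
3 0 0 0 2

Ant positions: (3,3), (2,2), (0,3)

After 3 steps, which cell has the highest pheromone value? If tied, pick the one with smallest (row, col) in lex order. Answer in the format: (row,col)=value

Answer: (0,4)=4

Derivation:
Step 1: ant0:(3,3)->N->(2,3) | ant1:(2,2)->N->(1,2) | ant2:(0,3)->E->(0,4)
  grid max=4 at (0,4)
Step 2: ant0:(2,3)->N->(1,3) | ant1:(1,2)->N->(0,2) | ant2:(0,4)->S->(1,4)
  grid max=3 at (0,4)
Step 3: ant0:(1,3)->E->(1,4) | ant1:(0,2)->E->(0,3) | ant2:(1,4)->N->(0,4)
  grid max=4 at (0,4)
Final grid:
  0 0 0 1 4
  0 0 0 0 2
  0 0 0 0 0
  0 0 0 0 0
  0 0 0 0 0
Max pheromone 4 at (0,4)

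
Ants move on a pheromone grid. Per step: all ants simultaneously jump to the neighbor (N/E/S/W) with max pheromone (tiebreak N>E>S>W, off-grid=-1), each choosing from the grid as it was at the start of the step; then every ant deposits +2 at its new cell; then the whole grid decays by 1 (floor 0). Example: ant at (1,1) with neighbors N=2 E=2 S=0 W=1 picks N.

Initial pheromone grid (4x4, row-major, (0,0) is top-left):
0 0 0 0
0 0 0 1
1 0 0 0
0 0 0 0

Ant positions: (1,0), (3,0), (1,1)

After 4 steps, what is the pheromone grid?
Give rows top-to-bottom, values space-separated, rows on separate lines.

After step 1: ants at (2,0),(2,0),(0,1)
  0 1 0 0
  0 0 0 0
  4 0 0 0
  0 0 0 0
After step 2: ants at (1,0),(1,0),(0,2)
  0 0 1 0
  3 0 0 0
  3 0 0 0
  0 0 0 0
After step 3: ants at (2,0),(2,0),(0,3)
  0 0 0 1
  2 0 0 0
  6 0 0 0
  0 0 0 0
After step 4: ants at (1,0),(1,0),(1,3)
  0 0 0 0
  5 0 0 1
  5 0 0 0
  0 0 0 0

0 0 0 0
5 0 0 1
5 0 0 0
0 0 0 0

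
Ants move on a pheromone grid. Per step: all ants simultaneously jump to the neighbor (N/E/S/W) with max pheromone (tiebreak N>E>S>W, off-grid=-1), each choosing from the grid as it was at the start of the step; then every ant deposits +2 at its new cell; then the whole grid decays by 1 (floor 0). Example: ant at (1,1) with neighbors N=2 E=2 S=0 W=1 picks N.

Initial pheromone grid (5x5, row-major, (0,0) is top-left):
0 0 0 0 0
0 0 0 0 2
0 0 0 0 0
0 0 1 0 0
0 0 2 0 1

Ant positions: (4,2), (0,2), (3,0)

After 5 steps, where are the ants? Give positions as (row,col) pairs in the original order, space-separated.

Step 1: ant0:(4,2)->N->(3,2) | ant1:(0,2)->E->(0,3) | ant2:(3,0)->N->(2,0)
  grid max=2 at (3,2)
Step 2: ant0:(3,2)->S->(4,2) | ant1:(0,3)->E->(0,4) | ant2:(2,0)->N->(1,0)
  grid max=2 at (4,2)
Step 3: ant0:(4,2)->N->(3,2) | ant1:(0,4)->S->(1,4) | ant2:(1,0)->N->(0,0)
  grid max=2 at (3,2)
Step 4: ant0:(3,2)->S->(4,2) | ant1:(1,4)->N->(0,4) | ant2:(0,0)->E->(0,1)
  grid max=2 at (4,2)
Step 5: ant0:(4,2)->N->(3,2) | ant1:(0,4)->S->(1,4) | ant2:(0,1)->E->(0,2)
  grid max=2 at (3,2)

(3,2) (1,4) (0,2)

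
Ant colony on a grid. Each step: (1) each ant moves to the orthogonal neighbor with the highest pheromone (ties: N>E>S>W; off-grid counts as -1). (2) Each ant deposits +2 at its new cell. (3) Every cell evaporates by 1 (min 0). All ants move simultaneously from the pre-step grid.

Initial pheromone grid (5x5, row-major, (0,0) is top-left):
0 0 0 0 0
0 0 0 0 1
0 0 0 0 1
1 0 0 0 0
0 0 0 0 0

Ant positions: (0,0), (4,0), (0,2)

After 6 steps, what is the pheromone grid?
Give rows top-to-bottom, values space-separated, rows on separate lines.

After step 1: ants at (0,1),(3,0),(0,3)
  0 1 0 1 0
  0 0 0 0 0
  0 0 0 0 0
  2 0 0 0 0
  0 0 0 0 0
After step 2: ants at (0,2),(2,0),(0,4)
  0 0 1 0 1
  0 0 0 0 0
  1 0 0 0 0
  1 0 0 0 0
  0 0 0 0 0
After step 3: ants at (0,3),(3,0),(1,4)
  0 0 0 1 0
  0 0 0 0 1
  0 0 0 0 0
  2 0 0 0 0
  0 0 0 0 0
After step 4: ants at (0,4),(2,0),(0,4)
  0 0 0 0 3
  0 0 0 0 0
  1 0 0 0 0
  1 0 0 0 0
  0 0 0 0 0
After step 5: ants at (1,4),(3,0),(1,4)
  0 0 0 0 2
  0 0 0 0 3
  0 0 0 0 0
  2 0 0 0 0
  0 0 0 0 0
After step 6: ants at (0,4),(2,0),(0,4)
  0 0 0 0 5
  0 0 0 0 2
  1 0 0 0 0
  1 0 0 0 0
  0 0 0 0 0

0 0 0 0 5
0 0 0 0 2
1 0 0 0 0
1 0 0 0 0
0 0 0 0 0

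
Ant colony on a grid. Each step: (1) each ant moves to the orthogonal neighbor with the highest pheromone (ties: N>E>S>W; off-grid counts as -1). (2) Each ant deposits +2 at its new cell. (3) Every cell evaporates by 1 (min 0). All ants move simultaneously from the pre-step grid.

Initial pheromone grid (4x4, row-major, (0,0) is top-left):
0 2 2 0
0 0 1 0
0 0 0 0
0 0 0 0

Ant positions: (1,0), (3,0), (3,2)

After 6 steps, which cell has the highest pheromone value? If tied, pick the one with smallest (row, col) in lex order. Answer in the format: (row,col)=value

Step 1: ant0:(1,0)->N->(0,0) | ant1:(3,0)->N->(2,0) | ant2:(3,2)->N->(2,2)
  grid max=1 at (0,0)
Step 2: ant0:(0,0)->E->(0,1) | ant1:(2,0)->N->(1,0) | ant2:(2,2)->N->(1,2)
  grid max=2 at (0,1)
Step 3: ant0:(0,1)->E->(0,2) | ant1:(1,0)->N->(0,0) | ant2:(1,2)->N->(0,2)
  grid max=3 at (0,2)
Step 4: ant0:(0,2)->W->(0,1) | ant1:(0,0)->E->(0,1) | ant2:(0,2)->W->(0,1)
  grid max=6 at (0,1)
Step 5: ant0:(0,1)->E->(0,2) | ant1:(0,1)->E->(0,2) | ant2:(0,1)->E->(0,2)
  grid max=7 at (0,2)
Step 6: ant0:(0,2)->W->(0,1) | ant1:(0,2)->W->(0,1) | ant2:(0,2)->W->(0,1)
  grid max=10 at (0,1)
Final grid:
  0 10 6 0
  0 0 0 0
  0 0 0 0
  0 0 0 0
Max pheromone 10 at (0,1)

Answer: (0,1)=10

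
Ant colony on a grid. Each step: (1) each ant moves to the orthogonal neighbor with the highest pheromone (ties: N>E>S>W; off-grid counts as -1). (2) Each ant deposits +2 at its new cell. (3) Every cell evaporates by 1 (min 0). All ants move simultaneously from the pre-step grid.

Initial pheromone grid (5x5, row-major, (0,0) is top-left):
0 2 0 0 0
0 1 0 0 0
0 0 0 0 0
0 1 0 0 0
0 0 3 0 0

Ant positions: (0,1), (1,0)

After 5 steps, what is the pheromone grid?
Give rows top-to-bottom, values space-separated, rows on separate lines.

After step 1: ants at (1,1),(1,1)
  0 1 0 0 0
  0 4 0 0 0
  0 0 0 0 0
  0 0 0 0 0
  0 0 2 0 0
After step 2: ants at (0,1),(0,1)
  0 4 0 0 0
  0 3 0 0 0
  0 0 0 0 0
  0 0 0 0 0
  0 0 1 0 0
After step 3: ants at (1,1),(1,1)
  0 3 0 0 0
  0 6 0 0 0
  0 0 0 0 0
  0 0 0 0 0
  0 0 0 0 0
After step 4: ants at (0,1),(0,1)
  0 6 0 0 0
  0 5 0 0 0
  0 0 0 0 0
  0 0 0 0 0
  0 0 0 0 0
After step 5: ants at (1,1),(1,1)
  0 5 0 0 0
  0 8 0 0 0
  0 0 0 0 0
  0 0 0 0 0
  0 0 0 0 0

0 5 0 0 0
0 8 0 0 0
0 0 0 0 0
0 0 0 0 0
0 0 0 0 0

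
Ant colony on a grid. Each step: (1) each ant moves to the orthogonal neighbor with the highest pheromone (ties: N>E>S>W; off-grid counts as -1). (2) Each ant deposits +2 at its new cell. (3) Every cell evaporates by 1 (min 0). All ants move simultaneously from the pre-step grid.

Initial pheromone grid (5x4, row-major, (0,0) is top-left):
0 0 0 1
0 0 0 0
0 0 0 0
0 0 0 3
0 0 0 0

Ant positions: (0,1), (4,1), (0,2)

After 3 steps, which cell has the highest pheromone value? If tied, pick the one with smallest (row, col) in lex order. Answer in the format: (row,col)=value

Answer: (0,3)=4

Derivation:
Step 1: ant0:(0,1)->E->(0,2) | ant1:(4,1)->N->(3,1) | ant2:(0,2)->E->(0,3)
  grid max=2 at (0,3)
Step 2: ant0:(0,2)->E->(0,3) | ant1:(3,1)->N->(2,1) | ant2:(0,3)->W->(0,2)
  grid max=3 at (0,3)
Step 3: ant0:(0,3)->W->(0,2) | ant1:(2,1)->N->(1,1) | ant2:(0,2)->E->(0,3)
  grid max=4 at (0,3)
Final grid:
  0 0 3 4
  0 1 0 0
  0 0 0 0
  0 0 0 0
  0 0 0 0
Max pheromone 4 at (0,3)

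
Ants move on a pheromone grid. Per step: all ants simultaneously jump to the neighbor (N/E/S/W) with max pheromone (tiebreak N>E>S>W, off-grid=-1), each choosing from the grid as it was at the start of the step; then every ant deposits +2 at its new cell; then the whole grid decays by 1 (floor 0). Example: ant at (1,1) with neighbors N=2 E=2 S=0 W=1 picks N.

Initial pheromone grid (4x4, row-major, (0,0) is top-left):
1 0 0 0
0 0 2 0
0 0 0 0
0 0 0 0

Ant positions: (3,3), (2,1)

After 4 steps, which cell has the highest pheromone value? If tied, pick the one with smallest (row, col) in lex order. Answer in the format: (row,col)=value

Step 1: ant0:(3,3)->N->(2,3) | ant1:(2,1)->N->(1,1)
  grid max=1 at (1,1)
Step 2: ant0:(2,3)->N->(1,3) | ant1:(1,1)->E->(1,2)
  grid max=2 at (1,2)
Step 3: ant0:(1,3)->W->(1,2) | ant1:(1,2)->E->(1,3)
  grid max=3 at (1,2)
Step 4: ant0:(1,2)->E->(1,3) | ant1:(1,3)->W->(1,2)
  grid max=4 at (1,2)
Final grid:
  0 0 0 0
  0 0 4 3
  0 0 0 0
  0 0 0 0
Max pheromone 4 at (1,2)

Answer: (1,2)=4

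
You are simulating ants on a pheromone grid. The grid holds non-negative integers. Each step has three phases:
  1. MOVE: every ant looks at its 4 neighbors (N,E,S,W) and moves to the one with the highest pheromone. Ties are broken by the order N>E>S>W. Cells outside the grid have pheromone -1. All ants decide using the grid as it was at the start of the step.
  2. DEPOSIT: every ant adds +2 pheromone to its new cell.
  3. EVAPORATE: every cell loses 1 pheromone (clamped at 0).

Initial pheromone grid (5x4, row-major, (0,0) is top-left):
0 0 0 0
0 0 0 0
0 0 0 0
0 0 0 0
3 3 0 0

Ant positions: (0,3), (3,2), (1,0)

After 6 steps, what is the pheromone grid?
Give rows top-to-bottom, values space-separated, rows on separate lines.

After step 1: ants at (1,3),(2,2),(0,0)
  1 0 0 0
  0 0 0 1
  0 0 1 0
  0 0 0 0
  2 2 0 0
After step 2: ants at (0,3),(1,2),(0,1)
  0 1 0 1
  0 0 1 0
  0 0 0 0
  0 0 0 0
  1 1 0 0
After step 3: ants at (1,3),(0,2),(0,2)
  0 0 3 0
  0 0 0 1
  0 0 0 0
  0 0 0 0
  0 0 0 0
After step 4: ants at (0,3),(0,3),(0,3)
  0 0 2 5
  0 0 0 0
  0 0 0 0
  0 0 0 0
  0 0 0 0
After step 5: ants at (0,2),(0,2),(0,2)
  0 0 7 4
  0 0 0 0
  0 0 0 0
  0 0 0 0
  0 0 0 0
After step 6: ants at (0,3),(0,3),(0,3)
  0 0 6 9
  0 0 0 0
  0 0 0 0
  0 0 0 0
  0 0 0 0

0 0 6 9
0 0 0 0
0 0 0 0
0 0 0 0
0 0 0 0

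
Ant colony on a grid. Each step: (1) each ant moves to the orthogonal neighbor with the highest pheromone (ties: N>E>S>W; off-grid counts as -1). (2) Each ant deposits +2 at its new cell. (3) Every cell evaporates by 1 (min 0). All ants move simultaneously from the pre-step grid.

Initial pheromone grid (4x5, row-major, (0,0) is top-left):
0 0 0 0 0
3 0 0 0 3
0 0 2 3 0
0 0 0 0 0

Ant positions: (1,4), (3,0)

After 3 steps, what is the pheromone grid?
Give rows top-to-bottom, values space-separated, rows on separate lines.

After step 1: ants at (0,4),(2,0)
  0 0 0 0 1
  2 0 0 0 2
  1 0 1 2 0
  0 0 0 0 0
After step 2: ants at (1,4),(1,0)
  0 0 0 0 0
  3 0 0 0 3
  0 0 0 1 0
  0 0 0 0 0
After step 3: ants at (0,4),(0,0)
  1 0 0 0 1
  2 0 0 0 2
  0 0 0 0 0
  0 0 0 0 0

1 0 0 0 1
2 0 0 0 2
0 0 0 0 0
0 0 0 0 0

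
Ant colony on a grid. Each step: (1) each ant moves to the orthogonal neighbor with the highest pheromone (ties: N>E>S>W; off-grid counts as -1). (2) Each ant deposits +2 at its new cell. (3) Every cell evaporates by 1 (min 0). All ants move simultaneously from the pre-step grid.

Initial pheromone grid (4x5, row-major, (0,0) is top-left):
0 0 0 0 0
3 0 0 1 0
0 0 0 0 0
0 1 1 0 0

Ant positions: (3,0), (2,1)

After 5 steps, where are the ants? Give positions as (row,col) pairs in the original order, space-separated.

Step 1: ant0:(3,0)->E->(3,1) | ant1:(2,1)->S->(3,1)
  grid max=4 at (3,1)
Step 2: ant0:(3,1)->N->(2,1) | ant1:(3,1)->N->(2,1)
  grid max=3 at (2,1)
Step 3: ant0:(2,1)->S->(3,1) | ant1:(2,1)->S->(3,1)
  grid max=6 at (3,1)
Step 4: ant0:(3,1)->N->(2,1) | ant1:(3,1)->N->(2,1)
  grid max=5 at (2,1)
Step 5: ant0:(2,1)->S->(3,1) | ant1:(2,1)->S->(3,1)
  grid max=8 at (3,1)

(3,1) (3,1)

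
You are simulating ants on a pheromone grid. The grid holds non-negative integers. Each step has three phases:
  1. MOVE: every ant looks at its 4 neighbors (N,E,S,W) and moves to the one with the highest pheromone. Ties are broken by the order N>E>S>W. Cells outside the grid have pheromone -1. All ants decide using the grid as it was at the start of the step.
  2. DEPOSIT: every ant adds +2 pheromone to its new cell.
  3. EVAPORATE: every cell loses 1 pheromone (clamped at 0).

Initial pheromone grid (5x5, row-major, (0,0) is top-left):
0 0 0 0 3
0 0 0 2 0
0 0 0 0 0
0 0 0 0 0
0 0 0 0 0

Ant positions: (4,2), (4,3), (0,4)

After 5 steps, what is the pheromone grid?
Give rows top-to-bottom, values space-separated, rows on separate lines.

After step 1: ants at (3,2),(3,3),(1,4)
  0 0 0 0 2
  0 0 0 1 1
  0 0 0 0 0
  0 0 1 1 0
  0 0 0 0 0
After step 2: ants at (3,3),(3,2),(0,4)
  0 0 0 0 3
  0 0 0 0 0
  0 0 0 0 0
  0 0 2 2 0
  0 0 0 0 0
After step 3: ants at (3,2),(3,3),(1,4)
  0 0 0 0 2
  0 0 0 0 1
  0 0 0 0 0
  0 0 3 3 0
  0 0 0 0 0
After step 4: ants at (3,3),(3,2),(0,4)
  0 0 0 0 3
  0 0 0 0 0
  0 0 0 0 0
  0 0 4 4 0
  0 0 0 0 0
After step 5: ants at (3,2),(3,3),(1,4)
  0 0 0 0 2
  0 0 0 0 1
  0 0 0 0 0
  0 0 5 5 0
  0 0 0 0 0

0 0 0 0 2
0 0 0 0 1
0 0 0 0 0
0 0 5 5 0
0 0 0 0 0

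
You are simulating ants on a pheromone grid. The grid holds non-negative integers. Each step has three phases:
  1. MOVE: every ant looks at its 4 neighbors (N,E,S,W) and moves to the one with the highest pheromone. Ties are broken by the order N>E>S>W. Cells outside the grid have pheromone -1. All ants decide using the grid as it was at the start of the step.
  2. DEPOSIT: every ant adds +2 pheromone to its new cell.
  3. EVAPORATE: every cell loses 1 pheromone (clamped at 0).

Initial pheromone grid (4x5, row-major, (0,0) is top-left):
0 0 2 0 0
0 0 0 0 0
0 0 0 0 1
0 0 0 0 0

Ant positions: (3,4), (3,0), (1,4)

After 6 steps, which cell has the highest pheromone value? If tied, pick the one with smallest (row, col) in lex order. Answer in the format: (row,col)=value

Step 1: ant0:(3,4)->N->(2,4) | ant1:(3,0)->N->(2,0) | ant2:(1,4)->S->(2,4)
  grid max=4 at (2,4)
Step 2: ant0:(2,4)->N->(1,4) | ant1:(2,0)->N->(1,0) | ant2:(2,4)->N->(1,4)
  grid max=3 at (1,4)
Step 3: ant0:(1,4)->S->(2,4) | ant1:(1,0)->N->(0,0) | ant2:(1,4)->S->(2,4)
  grid max=6 at (2,4)
Step 4: ant0:(2,4)->N->(1,4) | ant1:(0,0)->E->(0,1) | ant2:(2,4)->N->(1,4)
  grid max=5 at (1,4)
Step 5: ant0:(1,4)->S->(2,4) | ant1:(0,1)->E->(0,2) | ant2:(1,4)->S->(2,4)
  grid max=8 at (2,4)
Step 6: ant0:(2,4)->N->(1,4) | ant1:(0,2)->E->(0,3) | ant2:(2,4)->N->(1,4)
  grid max=7 at (1,4)
Final grid:
  0 0 0 1 0
  0 0 0 0 7
  0 0 0 0 7
  0 0 0 0 0
Max pheromone 7 at (1,4)

Answer: (1,4)=7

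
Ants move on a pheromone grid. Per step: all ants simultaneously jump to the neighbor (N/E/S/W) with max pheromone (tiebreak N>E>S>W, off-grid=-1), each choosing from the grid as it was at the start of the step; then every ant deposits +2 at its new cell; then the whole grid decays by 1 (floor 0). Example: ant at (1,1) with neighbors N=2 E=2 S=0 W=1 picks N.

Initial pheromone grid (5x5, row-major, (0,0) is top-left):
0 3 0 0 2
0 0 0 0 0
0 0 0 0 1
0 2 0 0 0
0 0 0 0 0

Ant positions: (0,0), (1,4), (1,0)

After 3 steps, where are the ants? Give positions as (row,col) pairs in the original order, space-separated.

Step 1: ant0:(0,0)->E->(0,1) | ant1:(1,4)->N->(0,4) | ant2:(1,0)->N->(0,0)
  grid max=4 at (0,1)
Step 2: ant0:(0,1)->W->(0,0) | ant1:(0,4)->S->(1,4) | ant2:(0,0)->E->(0,1)
  grid max=5 at (0,1)
Step 3: ant0:(0,0)->E->(0,1) | ant1:(1,4)->N->(0,4) | ant2:(0,1)->W->(0,0)
  grid max=6 at (0,1)

(0,1) (0,4) (0,0)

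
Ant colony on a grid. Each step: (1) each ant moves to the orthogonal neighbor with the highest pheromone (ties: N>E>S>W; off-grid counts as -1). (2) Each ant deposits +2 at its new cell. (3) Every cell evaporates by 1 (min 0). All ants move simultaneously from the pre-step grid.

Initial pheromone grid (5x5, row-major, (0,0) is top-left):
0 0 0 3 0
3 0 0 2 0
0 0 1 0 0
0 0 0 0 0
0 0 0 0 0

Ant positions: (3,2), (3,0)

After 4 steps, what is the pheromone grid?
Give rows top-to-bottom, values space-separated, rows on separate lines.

After step 1: ants at (2,2),(2,0)
  0 0 0 2 0
  2 0 0 1 0
  1 0 2 0 0
  0 0 0 0 0
  0 0 0 0 0
After step 2: ants at (1,2),(1,0)
  0 0 0 1 0
  3 0 1 0 0
  0 0 1 0 0
  0 0 0 0 0
  0 0 0 0 0
After step 3: ants at (2,2),(0,0)
  1 0 0 0 0
  2 0 0 0 0
  0 0 2 0 0
  0 0 0 0 0
  0 0 0 0 0
After step 4: ants at (1,2),(1,0)
  0 0 0 0 0
  3 0 1 0 0
  0 0 1 0 0
  0 0 0 0 0
  0 0 0 0 0

0 0 0 0 0
3 0 1 0 0
0 0 1 0 0
0 0 0 0 0
0 0 0 0 0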